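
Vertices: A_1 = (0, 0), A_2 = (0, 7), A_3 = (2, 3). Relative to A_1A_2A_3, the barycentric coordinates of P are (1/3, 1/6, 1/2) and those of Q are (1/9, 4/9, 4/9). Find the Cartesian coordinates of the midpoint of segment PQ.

Barycentric coordinates of the midpoint are the average: (2/9, 11/36, 17/36).
Converting: (2/9)·A_1 + (11/36)·A_2 + (17/36)·A_3 = (17/18, 32/9).

(17/18, 32/9)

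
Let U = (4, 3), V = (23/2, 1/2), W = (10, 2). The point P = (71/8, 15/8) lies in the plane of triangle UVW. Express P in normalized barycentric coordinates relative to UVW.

Signed area of the reference triangle: [UVW] = ½·(4·(1/2−2) + (23/2)·(2−3) + 10·(3−(1/2))) = ½·(-6 − 23/2 + 25) = 15/4.
[PVW] = ½·((71/8)·(1/2−2) + (23/2)·(2−(15/8)) + 10·(15/8−(1/2))) = ½·(-213/16 + 23/16 + 55/4) = 15/16, so the U-coordinate is (15/16)/(15/4) = 1/4.
[UPW] = ½·(4·(15/8−2) + (71/8)·(2−3) + 10·(3−(15/8))) = ½·(-1/2 − 71/8 + 45/4) = 15/16, so the V-coordinate is 1/4.
[UVP] = ½·(4·(1/2−(15/8)) + (23/2)·(15/8−3) + (71/8)·(3−(1/2))) = ½·(-11/2 − 207/16 + 355/16) = 15/8, so the W-coordinate is 1/2.

(1/4, 1/4, 1/2)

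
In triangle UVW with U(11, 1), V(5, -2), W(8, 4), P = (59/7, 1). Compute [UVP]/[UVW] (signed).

[UVW] = ½·(11·(-2−4) + 5·(4−1) + 8·(1−(-2))) = ½·(-66 + 15 + 24) = -27/2.
[UVP] = ½·(11·(-2−1) + 5·(1−1) + (59/7)·(1−(-2))) = ½·(-33 + 0 + 177/7) = -27/7, so the ratio is (-27/7)/(-27/2) = 2/7.

2/7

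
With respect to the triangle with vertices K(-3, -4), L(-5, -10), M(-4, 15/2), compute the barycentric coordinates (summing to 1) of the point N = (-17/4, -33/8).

Signed area of the reference triangle: [KLM] = ½·((-3)·(-10−(15/2)) + (-5)·(15/2−(-4)) + (-4)·(-4−(-10))) = ½·(105/2 − 115/2 − 24) = -29/2.
[NLM] = ½·((-17/4)·(-10−(15/2)) + (-5)·(15/2−(-33/8)) + (-4)·(-33/8−(-10))) = ½·(595/8 − 465/8 − 47/2) = -29/8, so the K-coordinate is (-29/8)/(-29/2) = 1/4.
[KNM] = ½·((-3)·(-33/8−(15/2)) + (-17/4)·(15/2−(-4)) + (-4)·(-4−(-33/8))) = ½·(279/8 − 391/8 − 1/2) = -29/4, so the L-coordinate is 1/2.
[KLN] = ½·((-3)·(-10−(-33/8)) + (-5)·(-33/8−(-4)) + (-17/4)·(-4−(-10))) = ½·(141/8 + 5/8 − 51/2) = -29/8, so the M-coordinate is 1/4.

(1/4, 1/2, 1/4)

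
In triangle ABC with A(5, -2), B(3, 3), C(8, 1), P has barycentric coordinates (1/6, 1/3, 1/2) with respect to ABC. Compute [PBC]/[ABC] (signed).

1/6

The signed ratio [PBC]/[ABC] equals the barycentric coordinate of P at vertex A, which is 1/6.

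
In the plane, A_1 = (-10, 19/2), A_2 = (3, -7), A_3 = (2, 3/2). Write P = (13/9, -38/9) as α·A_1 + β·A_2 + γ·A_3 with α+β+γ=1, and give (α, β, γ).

Signed area of the reference triangle: [A_1A_2A_3] = ½·((-10)·(-7−(3/2)) + 3·(3/2−(19/2)) + 2·(19/2−(-7))) = ½·(85 − 24 + 33) = 47.
[PA_2A_3] = ½·((13/9)·(-7−(3/2)) + 3·(3/2−(-38/9)) + 2·(-38/9−(-7))) = ½·(-221/18 + 103/6 + 50/9) = 47/9, so the A_1-coordinate is (47/9)/47 = 1/9.
[A_1PA_3] = ½·((-10)·(-38/9−(3/2)) + (13/9)·(3/2−(19/2)) + 2·(19/2−(-38/9))) = ½·(515/9 − 104/9 + 247/9) = 329/9, so the A_2-coordinate is 7/9.
[A_1A_2P] = ½·((-10)·(-7−(-38/9)) + 3·(-38/9−(19/2)) + (13/9)·(19/2−(-7))) = ½·(250/9 − 247/6 + 143/6) = 47/9, so the A_3-coordinate is 1/9.
Check: 1/9 + 7/9 + 1/9 = 1.

(1/9, 7/9, 1/9)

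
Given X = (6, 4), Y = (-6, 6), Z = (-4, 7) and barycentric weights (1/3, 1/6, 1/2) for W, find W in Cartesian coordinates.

W = (1/3)·X + (1/6)·Y + (1/2)·Z.
x-coordinate: (1/3)·6 + (1/6)·(-6) + (1/2)·(-4) = -1.
y-coordinate: (1/3)·4 + (1/6)·6 + (1/2)·7 = 35/6.

(-1, 35/6)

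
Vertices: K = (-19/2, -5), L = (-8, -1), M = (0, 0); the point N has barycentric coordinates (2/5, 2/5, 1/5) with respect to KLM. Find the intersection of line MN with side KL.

(-35/4, -3)

Line MN meets KL where the M-coordinate vanishes; zeroing N's M-weight and renormalizing leaves K, L-weights 2/5 : 2/5 → (1/2, 1/2).
So J = (1/2)·K + (1/2)·L = (-35/4, -3).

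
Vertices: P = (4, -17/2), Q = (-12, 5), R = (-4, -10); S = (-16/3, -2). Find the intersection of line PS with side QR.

(-10, 5/4)

Barycentric coordinates of S with respect to PQR: (1/3, 1/2, 1/6).
On side QR the P-coordinate is zero; dropping S's P-weight 1/3 and renormalizing the remaining 1/2 : 1/6 gives weights 3/4, 1/4 on Q, R.
T = (3/4)·(-12, 5) + (1/4)·(-4, -10) = (-10, 5/4).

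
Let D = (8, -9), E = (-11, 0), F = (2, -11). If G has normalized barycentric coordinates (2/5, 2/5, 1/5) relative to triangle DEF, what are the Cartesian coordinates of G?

G = (2/5)·D + (2/5)·E + (1/5)·F.
x-coordinate: (2/5)·8 + (2/5)·(-11) + (1/5)·2 = -4/5.
y-coordinate: (2/5)·(-9) + (2/5)·0 + (1/5)·(-11) = -29/5.

(-4/5, -29/5)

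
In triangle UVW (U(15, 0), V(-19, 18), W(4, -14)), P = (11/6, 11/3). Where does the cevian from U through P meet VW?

(-34/3, 22/3)

Barycentric coordinates of P with respect to UVW: (1/2, 1/3, 1/6).
On side VW the U-coordinate is zero; dropping P's U-weight 1/2 and renormalizing the remaining 1/3 : 1/6 gives weights 2/3, 1/3 on V, W.
Q = (2/3)·(-19, 18) + (1/3)·(4, -14) = (-34/3, 22/3).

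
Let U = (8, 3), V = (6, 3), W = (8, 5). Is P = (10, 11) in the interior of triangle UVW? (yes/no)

no

Barycentric coordinates of P: (-2, -1, 4).
The three coordinates are negative, negative, positive; a point is interior exactly when all three are positive.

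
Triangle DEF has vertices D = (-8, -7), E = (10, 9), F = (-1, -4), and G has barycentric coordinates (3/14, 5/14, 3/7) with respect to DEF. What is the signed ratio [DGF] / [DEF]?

5/14

The signed ratio [DGF]/[DEF] equals the barycentric coordinate of G at vertex E, which is 5/14.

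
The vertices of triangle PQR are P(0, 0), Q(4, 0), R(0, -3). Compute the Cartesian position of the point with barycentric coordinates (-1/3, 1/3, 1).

S = (-1/3)·P + (1/3)·Q + 1·R.
x-coordinate: (-1/3)·0 + (1/3)·4 + 1·0 = 4/3.
y-coordinate: (-1/3)·0 + (1/3)·0 + 1·(-3) = -3.

(4/3, -3)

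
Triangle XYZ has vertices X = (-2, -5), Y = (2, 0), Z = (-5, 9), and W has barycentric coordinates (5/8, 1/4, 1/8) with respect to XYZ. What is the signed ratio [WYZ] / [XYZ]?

The signed ratio [WYZ]/[XYZ] equals the barycentric coordinate of W at vertex X, which is 5/8.

5/8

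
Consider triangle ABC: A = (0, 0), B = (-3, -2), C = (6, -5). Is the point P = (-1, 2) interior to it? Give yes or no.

Barycentric coordinates of P: (14/9, -7/27, -8/27).
The three coordinates are positive, negative, negative; a point is interior exactly when all three are positive.

no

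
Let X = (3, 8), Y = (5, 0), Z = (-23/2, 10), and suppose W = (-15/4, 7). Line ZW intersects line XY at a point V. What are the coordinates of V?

Barycentric coordinates of W with respect to XYZ: (1/4, 1/4, 1/2).
On side XY the Z-coordinate is zero; dropping W's Z-weight 1/2 and renormalizing the remaining 1/4 : 1/4 gives weights 1/2, 1/2 on X, Y.
V = (1/2)·(3, 8) + (1/2)·(5, 0) = (4, 4).

(4, 4)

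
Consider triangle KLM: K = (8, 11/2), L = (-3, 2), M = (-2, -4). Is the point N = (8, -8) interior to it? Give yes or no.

no

Barycentric coordinates of N: (112/139, -270/139, 297/139).
The three coordinates are positive, negative, positive; a point is interior exactly when all three are positive.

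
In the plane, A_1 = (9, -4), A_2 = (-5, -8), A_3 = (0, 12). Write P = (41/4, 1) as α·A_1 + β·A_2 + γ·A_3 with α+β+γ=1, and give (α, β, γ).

(1, -1/4, 1/4)

Signed area of the reference triangle: [A_1A_2A_3] = ½·(9·(-8−12) + (-5)·(12−(-4)) + 0·(-4−(-8))) = ½·(-180 − 80 + 0) = -130.
[PA_2A_3] = ½·((41/4)·(-8−12) + (-5)·(12−1) + 0·(1−(-8))) = ½·(-205 − 55 + 0) = -130, so the A_1-coordinate is (-130)/(-130) = 1.
[A_1PA_3] = ½·(9·(1−12) + (41/4)·(12−(-4)) + 0·(-4−1)) = ½·(-99 + 164 + 0) = 65/2, so the A_2-coordinate is -1/4.
[A_1A_2P] = ½·(9·(-8−1) + (-5)·(1−(-4)) + (41/4)·(-4−(-8))) = ½·(-81 − 25 + 41) = -65/2, so the A_3-coordinate is 1/4.
Check: 1 − 1/4 + 1/4 = 1.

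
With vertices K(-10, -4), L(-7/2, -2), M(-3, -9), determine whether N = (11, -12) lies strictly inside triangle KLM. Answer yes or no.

Barycentric coordinates of N: (-193/93, 98/93, 188/93).
The three coordinates are negative, positive, positive; a point is interior exactly when all three are positive.

no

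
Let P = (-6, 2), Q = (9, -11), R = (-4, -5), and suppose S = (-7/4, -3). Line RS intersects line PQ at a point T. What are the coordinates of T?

(-1, -7/3)

Barycentric coordinates of S with respect to PQR: (1/2, 1/4, 1/4).
On side PQ the R-coordinate is zero; dropping S's R-weight 1/4 and renormalizing the remaining 1/2 : 1/4 gives weights 2/3, 1/3 on P, Q.
T = (2/3)·(-6, 2) + (1/3)·(9, -11) = (-1, -7/3).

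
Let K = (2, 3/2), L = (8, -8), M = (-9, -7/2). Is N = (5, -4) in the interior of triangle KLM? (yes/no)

yes

Barycentric coordinates of N: (109/269, 151/269, 9/269).
The three coordinates are positive, positive, positive; a point is interior exactly when all three are positive.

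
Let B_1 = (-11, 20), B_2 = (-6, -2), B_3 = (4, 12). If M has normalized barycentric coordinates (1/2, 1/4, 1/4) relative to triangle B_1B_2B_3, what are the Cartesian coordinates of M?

(-6, 25/2)

M = (1/2)·B_1 + (1/4)·B_2 + (1/4)·B_3.
x-coordinate: (1/2)·(-11) + (1/4)·(-6) + (1/4)·4 = -6.
y-coordinate: (1/2)·20 + (1/4)·(-2) + (1/4)·12 = 25/2.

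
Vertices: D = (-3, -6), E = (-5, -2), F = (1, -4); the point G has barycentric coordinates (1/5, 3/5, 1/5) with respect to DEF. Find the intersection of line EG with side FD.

Line EG meets FD where the E-coordinate vanishes; zeroing G's E-weight and renormalizing leaves F, D-weights 1/5 : 1/5 → (1/2, 1/2).
So H = (1/2)·F + (1/2)·D = (-1, -5).

(-1, -5)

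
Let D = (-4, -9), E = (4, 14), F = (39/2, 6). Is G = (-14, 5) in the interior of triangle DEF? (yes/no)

no

Barycentric coordinates of G: (567/841, 958/841, -684/841).
The three coordinates are positive, positive, negative; a point is interior exactly when all three are positive.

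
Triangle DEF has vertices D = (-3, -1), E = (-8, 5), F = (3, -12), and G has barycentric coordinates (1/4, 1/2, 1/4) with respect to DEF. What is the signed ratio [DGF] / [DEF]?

1/2

The signed ratio [DGF]/[DEF] equals the barycentric coordinate of G at vertex E, which is 1/2.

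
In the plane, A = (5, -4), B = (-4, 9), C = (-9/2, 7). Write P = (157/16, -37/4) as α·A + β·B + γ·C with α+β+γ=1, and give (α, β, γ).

Signed area of the reference triangle: [ABC] = ½·(5·(9−7) + (-4)·(7−(-4)) + (-9/2)·(-4−9)) = ½·(10 − 44 + 117/2) = 49/4.
[PBC] = ½·((157/16)·(9−7) + (-4)·(7−(-37/4)) + (-9/2)·(-37/4−9)) = ½·(157/8 − 65 + 657/8) = 147/8, so the A-coordinate is (147/8)/(49/4) = 3/2.
[APC] = ½·(5·(-37/4−7) + (157/16)·(7−(-4)) + (-9/2)·(-4−(-37/4))) = ½·(-325/4 + 1727/16 − 189/8) = 49/32, so the B-coordinate is 1/8.
[ABP] = ½·(5·(9−(-37/4)) + (-4)·(-37/4−(-4)) + (157/16)·(-4−9)) = ½·(365/4 + 21 − 2041/16) = -245/32, so the C-coordinate is -5/8.

(3/2, 1/8, -5/8)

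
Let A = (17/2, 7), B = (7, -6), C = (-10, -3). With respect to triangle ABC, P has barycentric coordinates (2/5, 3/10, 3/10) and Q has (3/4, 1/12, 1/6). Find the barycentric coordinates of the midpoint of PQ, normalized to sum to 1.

(23/40, 23/120, 7/30)

Since both coordinate triples sum to 1, the midpoint's barycentrics are the componentwise average.
(2/5+3/4)/2 = 23/40; similarly 23/120 and 7/30.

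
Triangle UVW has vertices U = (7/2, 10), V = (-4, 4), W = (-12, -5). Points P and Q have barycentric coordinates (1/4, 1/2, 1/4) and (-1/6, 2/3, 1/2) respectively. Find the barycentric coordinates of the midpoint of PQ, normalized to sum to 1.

Since both coordinate triples sum to 1, the midpoint's barycentrics are the componentwise average.
(1/4+-1/6)/2 = 1/24; similarly 7/12 and 3/8.

(1/24, 7/12, 3/8)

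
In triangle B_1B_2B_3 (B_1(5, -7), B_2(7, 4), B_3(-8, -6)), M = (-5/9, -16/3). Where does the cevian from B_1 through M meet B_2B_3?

(-5, -4)

Barycentric coordinates of M with respect to B_1B_2B_3: (4/9, 1/9, 4/9).
On side B_2B_3 the B_1-coordinate is zero; dropping M's B_1-weight 4/9 and renormalizing the remaining 1/9 : 4/9 gives weights 1/5, 4/5 on B_2, B_3.
N = (1/5)·(7, 4) + (4/5)·(-8, -6) = (-5, -4).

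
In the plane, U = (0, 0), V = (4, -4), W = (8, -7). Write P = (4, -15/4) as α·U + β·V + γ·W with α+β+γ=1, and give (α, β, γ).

Signed area of the reference triangle: [UVW] = ½·(0·(-4−(-7)) + 4·(-7−0) + 8·(0−(-4))) = ½·(0 − 28 + 32) = 2.
[PVW] = ½·(4·(-4−(-7)) + 4·(-7−(-15/4)) + 8·(-15/4−(-4))) = ½·(12 − 13 + 2) = 1/2, so the U-coordinate is (1/2)/2 = 1/4.
[UPW] = ½·(0·(-15/4−(-7)) + 4·(-7−0) + 8·(0−(-15/4))) = ½·(0 − 28 + 30) = 1, so the V-coordinate is 1/2.
[UVP] = ½·(0·(-4−(-15/4)) + 4·(-15/4−0) + 4·(0−(-4))) = ½·(0 − 15 + 16) = 1/2, so the W-coordinate is 1/4.
Check: 1/4 + 1/2 + 1/4 = 1.

(1/4, 1/2, 1/4)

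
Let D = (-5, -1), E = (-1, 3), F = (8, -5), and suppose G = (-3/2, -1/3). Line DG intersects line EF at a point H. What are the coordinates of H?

(2, 1/3)

Barycentric coordinates of G with respect to DEF: (1/2, 1/3, 1/6).
On side EF the D-coordinate is zero; dropping G's D-weight 1/2 and renormalizing the remaining 1/3 : 1/6 gives weights 2/3, 1/3 on E, F.
H = (2/3)·(-1, 3) + (1/3)·(8, -5) = (2, 1/3).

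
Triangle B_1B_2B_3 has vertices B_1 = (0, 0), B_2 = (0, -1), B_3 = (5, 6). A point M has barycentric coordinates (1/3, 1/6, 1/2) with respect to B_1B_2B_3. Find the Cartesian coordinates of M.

M = (1/3)·B_1 + (1/6)·B_2 + (1/2)·B_3.
x-coordinate: (1/3)·0 + (1/6)·0 + (1/2)·5 = 5/2.
y-coordinate: (1/3)·0 + (1/6)·(-1) + (1/2)·6 = 17/6.

(5/2, 17/6)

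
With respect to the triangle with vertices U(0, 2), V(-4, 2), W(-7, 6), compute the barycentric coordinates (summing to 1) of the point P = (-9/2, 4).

Signed area of the reference triangle: [UVW] = ½·(0·(2−6) + (-4)·(6−2) + (-7)·(2−2)) = ½·(0 − 16 + 0) = -8.
[PVW] = ½·((-9/2)·(2−6) + (-4)·(6−4) + (-7)·(4−2)) = ½·(18 − 8 − 14) = -2, so the U-coordinate is (-2)/(-8) = 1/4.
[UPW] = ½·(0·(4−6) + (-9/2)·(6−2) + (-7)·(2−4)) = ½·(0 − 18 + 14) = -2, so the V-coordinate is 1/4.
[UVP] = ½·(0·(2−4) + (-4)·(4−2) + (-9/2)·(2−2)) = ½·(0 − 8 + 0) = -4, so the W-coordinate is 1/2.
Check: 1/4 + 1/4 + 1/2 = 1.

(1/4, 1/4, 1/2)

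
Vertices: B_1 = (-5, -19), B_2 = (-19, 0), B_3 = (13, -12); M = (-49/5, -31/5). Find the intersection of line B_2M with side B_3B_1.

(4, -31/2)

Barycentric coordinates of M with respect to B_1B_2B_3: (1/5, 3/5, 1/5).
On side B_3B_1 the B_2-coordinate is zero; dropping M's B_2-weight 3/5 and renormalizing the remaining 1/5 : 1/5 gives weights 1/2, 1/2 on B_3, B_1.
N = (1/2)·(13, -12) + (1/2)·(-5, -19) = (4, -31/2).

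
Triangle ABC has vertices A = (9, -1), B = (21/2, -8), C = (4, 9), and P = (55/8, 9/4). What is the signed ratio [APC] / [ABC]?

1/4

[ABC] = ½·(9·(-8−9) + (21/2)·(9−(-1)) + 4·(-1−(-8))) = ½·(-153 + 105 + 28) = -10.
[APC] = ½·(9·(9/4−9) + (55/8)·(9−(-1)) + 4·(-1−(9/4))) = ½·(-243/4 + 275/4 − 13) = -5/2, so the ratio is (-5/2)/(-10) = 1/4.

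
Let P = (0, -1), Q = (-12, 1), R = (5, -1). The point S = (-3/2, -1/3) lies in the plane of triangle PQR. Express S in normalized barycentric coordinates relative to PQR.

(1/6, 1/3, 1/2)

Signed area of the reference triangle: [PQR] = ½·(0·(1−(-1)) + (-12)·(-1−(-1)) + 5·(-1−1)) = ½·(0 + 0 − 10) = -5.
[SQR] = ½·((-3/2)·(1−(-1)) + (-12)·(-1−(-1/3)) + 5·(-1/3−1)) = ½·(-3 + 8 − 20/3) = -5/6, so the P-coordinate is (-5/6)/(-5) = 1/6.
[PSR] = ½·(0·(-1/3−(-1)) + (-3/2)·(-1−(-1)) + 5·(-1−(-1/3))) = ½·(0 + 0 − 10/3) = -5/3, so the Q-coordinate is 1/3.
[PQS] = ½·(0·(1−(-1/3)) + (-12)·(-1/3−(-1)) + (-3/2)·(-1−1)) = ½·(0 − 8 + 3) = -5/2, so the R-coordinate is 1/2.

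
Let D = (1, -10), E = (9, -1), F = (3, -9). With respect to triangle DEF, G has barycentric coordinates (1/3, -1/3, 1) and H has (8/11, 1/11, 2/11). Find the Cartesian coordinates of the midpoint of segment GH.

(40/33, -21/2)

Barycentric coordinates of the midpoint are the average: (35/66, -4/33, 13/22).
Converting: (35/66)·D + (-4/33)·E + (13/22)·F = (40/33, -21/2).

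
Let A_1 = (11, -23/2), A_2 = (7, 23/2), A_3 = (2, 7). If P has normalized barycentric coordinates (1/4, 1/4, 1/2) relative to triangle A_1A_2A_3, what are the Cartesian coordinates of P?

P = (1/4)·A_1 + (1/4)·A_2 + (1/2)·A_3.
x-coordinate: (1/4)·11 + (1/4)·7 + (1/2)·2 = 11/2.
y-coordinate: (1/4)·(-23/2) + (1/4)·(23/2) + (1/2)·7 = 7/2.

(11/2, 7/2)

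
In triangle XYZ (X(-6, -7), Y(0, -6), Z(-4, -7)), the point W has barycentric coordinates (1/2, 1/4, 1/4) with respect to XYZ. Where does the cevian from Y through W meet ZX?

(-16/3, -7)

Line YW meets ZX where the Y-coordinate vanishes; zeroing W's Y-weight and renormalizing leaves Z, X-weights 1/4 : 1/2 → (1/3, 2/3).
So V = (1/3)·Z + (2/3)·X = (-16/3, -7).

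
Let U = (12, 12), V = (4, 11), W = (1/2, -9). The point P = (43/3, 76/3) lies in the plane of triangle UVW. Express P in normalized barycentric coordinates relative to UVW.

Signed area of the reference triangle: [UVW] = ½·(12·(11−(-9)) + 4·(-9−12) + (1/2)·(12−11)) = ½·(240 − 84 + 1/2) = 313/4.
[PVW] = ½·((43/3)·(11−(-9)) + 4·(-9−(76/3)) + (1/2)·(76/3−11)) = ½·(860/3 − 412/3 + 43/6) = 313/4, so the U-coordinate is (313/4)/(313/4) = 1.
[UPW] = ½·(12·(76/3−(-9)) + (43/3)·(-9−12) + (1/2)·(12−(76/3))) = ½·(412 − 301 − 20/3) = 313/6, so the V-coordinate is 2/3.
[UVP] = ½·(12·(11−(76/3)) + 4·(76/3−12) + (43/3)·(12−11)) = ½·(-172 + 160/3 + 43/3) = -313/6, so the W-coordinate is -2/3.
Check: 1 + 2/3 − 2/3 = 1.

(1, 2/3, -2/3)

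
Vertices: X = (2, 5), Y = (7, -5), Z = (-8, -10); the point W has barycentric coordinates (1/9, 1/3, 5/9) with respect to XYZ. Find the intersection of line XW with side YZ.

(-19/8, -65/8)

Line XW meets YZ where the X-coordinate vanishes; zeroing W's X-weight and renormalizing leaves Y, Z-weights 1/3 : 5/9 → (3/8, 5/8).
So V = (3/8)·Y + (5/8)·Z = (-19/8, -65/8).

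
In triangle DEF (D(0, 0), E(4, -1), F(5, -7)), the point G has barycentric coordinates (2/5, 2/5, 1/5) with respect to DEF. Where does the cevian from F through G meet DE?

Line FG meets DE where the F-coordinate vanishes; zeroing G's F-weight and renormalizing leaves D, E-weights 2/5 : 2/5 → (1/2, 1/2).
So H = (1/2)·D + (1/2)·E = (2, -1/2).

(2, -1/2)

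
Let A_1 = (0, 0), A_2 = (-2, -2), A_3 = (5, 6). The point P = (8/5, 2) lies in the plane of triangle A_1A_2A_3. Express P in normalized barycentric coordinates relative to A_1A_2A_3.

Signed area of the reference triangle: [A_1A_2A_3] = ½·(0·(-2−6) + (-2)·(6−0) + 5·(0−(-2))) = ½·(0 − 12 + 10) = -1.
[PA_2A_3] = ½·((8/5)·(-2−6) + (-2)·(6−2) + 5·(2−(-2))) = ½·(-64/5 − 8 + 20) = -2/5, so the A_1-coordinate is (-2/5)/(-1) = 2/5.
[A_1PA_3] = ½·(0·(2−6) + (8/5)·(6−0) + 5·(0−2)) = ½·(0 + 48/5 − 10) = -1/5, so the A_2-coordinate is 1/5.
[A_1A_2P] = ½·(0·(-2−2) + (-2)·(2−0) + (8/5)·(0−(-2))) = ½·(0 − 4 + 16/5) = -2/5, so the A_3-coordinate is 2/5.
Check: 2/5 + 1/5 + 2/5 = 1.

(2/5, 1/5, 2/5)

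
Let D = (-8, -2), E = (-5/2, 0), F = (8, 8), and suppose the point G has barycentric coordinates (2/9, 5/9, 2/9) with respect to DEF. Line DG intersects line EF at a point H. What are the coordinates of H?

(1/2, 16/7)

Line DG meets EF where the D-coordinate vanishes; zeroing G's D-weight and renormalizing leaves E, F-weights 5/9 : 2/9 → (5/7, 2/7).
So H = (5/7)·E + (2/7)·F = (1/2, 16/7).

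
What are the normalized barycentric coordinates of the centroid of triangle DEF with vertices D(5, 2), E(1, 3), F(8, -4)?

The centroid is the average of the vertices, so each weight is 1/3.

(1/3, 1/3, 1/3)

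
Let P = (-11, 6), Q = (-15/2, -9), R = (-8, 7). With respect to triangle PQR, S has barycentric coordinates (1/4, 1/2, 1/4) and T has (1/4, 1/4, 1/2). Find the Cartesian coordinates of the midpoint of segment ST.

Barycentric coordinates of the midpoint are the average: (1/4, 3/8, 3/8).
Converting: (1/4)·P + (3/8)·Q + (3/8)·R = (-137/16, 3/4).

(-137/16, 3/4)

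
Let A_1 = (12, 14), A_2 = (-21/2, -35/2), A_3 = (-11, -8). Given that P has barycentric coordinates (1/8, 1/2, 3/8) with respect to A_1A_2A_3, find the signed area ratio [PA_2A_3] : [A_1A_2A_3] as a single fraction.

The signed ratio [PA_2A_3]/[A_1A_2A_3] equals the barycentric coordinate of P at vertex A_1, which is 1/8.

1/8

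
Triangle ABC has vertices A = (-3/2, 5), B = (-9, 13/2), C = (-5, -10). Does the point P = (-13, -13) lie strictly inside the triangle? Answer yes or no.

Barycentric coordinates of P: (-192/157, 146/157, 203/157).
The three coordinates are negative, positive, positive; a point is interior exactly when all three are positive.

no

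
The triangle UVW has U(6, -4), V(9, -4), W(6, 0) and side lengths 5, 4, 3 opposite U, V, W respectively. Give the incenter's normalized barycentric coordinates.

The incenter has barycentric coordinates proportional to the opposite side lengths: (5 : 4 : 3).
Normalizing by 5+4+3 = 12 gives (5/12, 1/3, 1/4).

(5/12, 1/3, 1/4)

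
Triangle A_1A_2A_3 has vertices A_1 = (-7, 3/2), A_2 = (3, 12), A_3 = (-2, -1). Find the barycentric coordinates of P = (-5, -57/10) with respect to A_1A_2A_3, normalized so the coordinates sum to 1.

Signed area of the reference triangle: [A_1A_2A_3] = ½·((-7)·(12−(-1)) + 3·(-1−(3/2)) + (-2)·(3/2−12)) = ½·(-91 − 15/2 + 21) = -155/4.
[PA_2A_3] = ½·((-5)·(12−(-1)) + 3·(-1−(-57/10)) + (-2)·(-57/10−12)) = ½·(-65 + 141/10 + 177/5) = -31/4, so the A_1-coordinate is (-31/4)/(-155/4) = 1/5.
[A_1PA_3] = ½·((-7)·(-57/10−(-1)) + (-5)·(-1−(3/2)) + (-2)·(3/2−(-57/10))) = ½·(329/10 + 25/2 − 72/5) = 31/2, so the A_2-coordinate is -2/5.
[A_1A_2P] = ½·((-7)·(12−(-57/10)) + 3·(-57/10−(3/2)) + (-5)·(3/2−12)) = ½·(-1239/10 − 108/5 + 105/2) = -93/2, so the A_3-coordinate is 6/5.
Check: 1/5 − 2/5 + 6/5 = 1.

(1/5, -2/5, 6/5)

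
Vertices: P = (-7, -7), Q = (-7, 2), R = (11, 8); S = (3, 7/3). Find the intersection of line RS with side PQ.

Barycentric coordinates of S with respect to PQR: (1/3, 1/9, 5/9).
On side PQ the R-coordinate is zero; dropping S's R-weight 5/9 and renormalizing the remaining 1/3 : 1/9 gives weights 3/4, 1/4 on P, Q.
T = (3/4)·(-7, -7) + (1/4)·(-7, 2) = (-7, -19/4).

(-7, -19/4)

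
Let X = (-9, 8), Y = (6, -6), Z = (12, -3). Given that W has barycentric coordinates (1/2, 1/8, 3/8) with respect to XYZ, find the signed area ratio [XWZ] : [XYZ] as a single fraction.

1/8

The signed ratio [XWZ]/[XYZ] equals the barycentric coordinate of W at vertex Y, which is 1/8.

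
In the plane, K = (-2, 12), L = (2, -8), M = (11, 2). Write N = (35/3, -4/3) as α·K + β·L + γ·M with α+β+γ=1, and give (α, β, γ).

(-1/6, 1/6, 1)

Signed area of the reference triangle: [KLM] = ½·((-2)·(-8−2) + 2·(2−12) + 11·(12−(-8))) = ½·(20 − 20 + 220) = 110.
[NLM] = ½·((35/3)·(-8−2) + 2·(2−(-4/3)) + 11·(-4/3−(-8))) = ½·(-350/3 + 20/3 + 220/3) = -55/3, so the K-coordinate is (-55/3)/110 = -1/6.
[KNM] = ½·((-2)·(-4/3−2) + (35/3)·(2−12) + 11·(12−(-4/3))) = ½·(20/3 − 350/3 + 440/3) = 55/3, so the L-coordinate is 1/6.
[KLN] = ½·((-2)·(-8−(-4/3)) + 2·(-4/3−12) + (35/3)·(12−(-8))) = ½·(40/3 − 80/3 + 700/3) = 110, so the M-coordinate is 1.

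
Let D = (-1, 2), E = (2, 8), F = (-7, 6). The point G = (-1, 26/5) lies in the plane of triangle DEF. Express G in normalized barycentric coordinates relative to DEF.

Signed area of the reference triangle: [DEF] = ½·((-1)·(8−6) + 2·(6−2) + (-7)·(2−8)) = ½·(-2 + 8 + 42) = 24.
[GEF] = ½·((-1)·(8−6) + 2·(6−(26/5)) + (-7)·(26/5−8)) = ½·(-2 + 8/5 + 98/5) = 48/5, so the D-coordinate is (48/5)/24 = 2/5.
[DGF] = ½·((-1)·(26/5−6) + (-1)·(6−2) + (-7)·(2−(26/5))) = ½·(4/5 − 4 + 112/5) = 48/5, so the E-coordinate is 2/5.
[DEG] = ½·((-1)·(8−(26/5)) + 2·(26/5−2) + (-1)·(2−8)) = ½·(-14/5 + 32/5 + 6) = 24/5, so the F-coordinate is 1/5.
Check: 2/5 + 2/5 + 1/5 = 1.

(2/5, 2/5, 1/5)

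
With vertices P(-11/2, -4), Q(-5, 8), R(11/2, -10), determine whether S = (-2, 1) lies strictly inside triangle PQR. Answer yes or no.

Barycentric coordinates of S: (13/90, 76/135, 79/270).
The three coordinates are positive, positive, positive; a point is interior exactly when all three are positive.

yes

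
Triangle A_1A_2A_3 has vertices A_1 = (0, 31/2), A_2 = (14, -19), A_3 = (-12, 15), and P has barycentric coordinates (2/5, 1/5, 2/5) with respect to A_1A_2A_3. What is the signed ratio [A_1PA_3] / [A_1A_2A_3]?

The signed ratio [A_1PA_3]/[A_1A_2A_3] equals the barycentric coordinate of P at vertex A_2, which is 1/5.

1/5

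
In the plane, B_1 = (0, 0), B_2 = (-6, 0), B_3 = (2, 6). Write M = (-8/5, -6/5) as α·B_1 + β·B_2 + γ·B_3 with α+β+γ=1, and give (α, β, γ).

(1, 1/5, -1/5)

Signed area of the reference triangle: [B_1B_2B_3] = ½·(0·(0−6) + (-6)·(6−0) + 2·(0−0)) = ½·(0 − 36 + 0) = -18.
[MB_2B_3] = ½·((-8/5)·(0−6) + (-6)·(6−(-6/5)) + 2·(-6/5−0)) = ½·(48/5 − 216/5 − 12/5) = -18, so the B_1-coordinate is (-18)/(-18) = 1.
[B_1MB_3] = ½·(0·(-6/5−6) + (-8/5)·(6−0) + 2·(0−(-6/5))) = ½·(0 − 48/5 + 12/5) = -18/5, so the B_2-coordinate is 1/5.
[B_1B_2M] = ½·(0·(0−(-6/5)) + (-6)·(-6/5−0) + (-8/5)·(0−0)) = ½·(0 + 36/5 + 0) = 18/5, so the B_3-coordinate is -1/5.
Check: 1 + 1/5 − 1/5 = 1.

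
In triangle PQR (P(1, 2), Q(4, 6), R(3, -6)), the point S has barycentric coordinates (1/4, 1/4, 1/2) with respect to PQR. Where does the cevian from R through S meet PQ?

Line RS meets PQ where the R-coordinate vanishes; zeroing S's R-weight and renormalizing leaves P, Q-weights 1/4 : 1/4 → (1/2, 1/2).
So T = (1/2)·P + (1/2)·Q = (5/2, 4).

(5/2, 4)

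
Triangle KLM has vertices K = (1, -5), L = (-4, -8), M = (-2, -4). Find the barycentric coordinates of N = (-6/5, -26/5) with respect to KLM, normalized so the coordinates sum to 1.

Signed area of the reference triangle: [KLM] = ½·(1·(-8−(-4)) + (-4)·(-4−(-5)) + (-2)·(-5−(-8))) = ½·(-4 − 4 − 6) = -7.
[NLM] = ½·((-6/5)·(-8−(-4)) + (-4)·(-4−(-26/5)) + (-2)·(-26/5−(-8))) = ½·(24/5 − 24/5 − 28/5) = -14/5, so the K-coordinate is (-14/5)/(-7) = 2/5.
[KNM] = ½·(1·(-26/5−(-4)) + (-6/5)·(-4−(-5)) + (-2)·(-5−(-26/5))) = ½·(-6/5 − 6/5 − 2/5) = -7/5, so the L-coordinate is 1/5.
[KLN] = ½·(1·(-8−(-26/5)) + (-4)·(-26/5−(-5)) + (-6/5)·(-5−(-8))) = ½·(-14/5 + 4/5 − 18/5) = -14/5, so the M-coordinate is 2/5.

(2/5, 1/5, 2/5)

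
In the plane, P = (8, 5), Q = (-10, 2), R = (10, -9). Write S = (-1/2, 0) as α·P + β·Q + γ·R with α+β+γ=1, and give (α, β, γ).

(1/4, 1/2, 1/4)

Signed area of the reference triangle: [PQR] = ½·(8·(2−(-9)) + (-10)·(-9−5) + 10·(5−2)) = ½·(88 + 140 + 30) = 129.
[SQR] = ½·((-1/2)·(2−(-9)) + (-10)·(-9−0) + 10·(0−2)) = ½·(-11/2 + 90 − 20) = 129/4, so the P-coordinate is (129/4)/129 = 1/4.
[PSR] = ½·(8·(0−(-9)) + (-1/2)·(-9−5) + 10·(5−0)) = ½·(72 + 7 + 50) = 129/2, so the Q-coordinate is 1/2.
[PQS] = ½·(8·(2−0) + (-10)·(0−5) + (-1/2)·(5−2)) = ½·(16 + 50 − 3/2) = 129/4, so the R-coordinate is 1/4.
Check: 1/4 + 1/2 + 1/4 = 1.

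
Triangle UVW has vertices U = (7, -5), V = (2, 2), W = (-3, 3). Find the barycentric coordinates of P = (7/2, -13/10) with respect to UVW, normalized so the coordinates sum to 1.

Signed area of the reference triangle: [UVW] = ½·(7·(2−3) + 2·(3−(-5)) + (-3)·(-5−2)) = ½·(-7 + 16 + 21) = 15.
[PVW] = ½·((7/2)·(2−3) + 2·(3−(-13/10)) + (-3)·(-13/10−2)) = ½·(-7/2 + 43/5 + 99/10) = 15/2, so the U-coordinate is (15/2)/15 = 1/2.
[UPW] = ½·(7·(-13/10−3) + (7/2)·(3−(-5)) + (-3)·(-5−(-13/10))) = ½·(-301/10 + 28 + 111/10) = 9/2, so the V-coordinate is 3/10.
[UVP] = ½·(7·(2−(-13/10)) + 2·(-13/10−(-5)) + (7/2)·(-5−2)) = ½·(231/10 + 37/5 − 49/2) = 3, so the W-coordinate is 1/5.
Check: 1/2 + 3/10 + 1/5 = 1.

(1/2, 3/10, 1/5)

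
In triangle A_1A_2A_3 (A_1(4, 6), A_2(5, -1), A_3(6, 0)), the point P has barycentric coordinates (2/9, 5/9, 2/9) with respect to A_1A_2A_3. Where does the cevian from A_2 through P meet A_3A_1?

(5, 3)

Line A_2P meets A_3A_1 where the A_2-coordinate vanishes; zeroing P's A_2-weight and renormalizing leaves A_3, A_1-weights 2/9 : 2/9 → (1/2, 1/2).
So Q = (1/2)·A_3 + (1/2)·A_1 = (5, 3).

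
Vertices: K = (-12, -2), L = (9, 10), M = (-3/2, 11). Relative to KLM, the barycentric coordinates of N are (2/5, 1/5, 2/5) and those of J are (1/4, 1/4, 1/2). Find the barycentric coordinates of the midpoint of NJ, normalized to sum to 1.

Since both coordinate triples sum to 1, the midpoint's barycentrics are the componentwise average.
(2/5+1/4)/2 = 13/40; similarly 9/40 and 9/20.

(13/40, 9/40, 9/20)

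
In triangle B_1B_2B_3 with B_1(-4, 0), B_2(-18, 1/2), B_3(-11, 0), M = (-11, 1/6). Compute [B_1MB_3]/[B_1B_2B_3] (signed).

[B_1B_2B_3] = ½·((-4)·(1/2−0) + (-18)·(0−0) + (-11)·(0−(1/2))) = ½·(-2 + 0 + 11/2) = 7/4.
[B_1MB_3] = ½·((-4)·(1/6−0) + (-11)·(0−0) + (-11)·(0−(1/6))) = ½·(-2/3 + 0 + 11/6) = 7/12, so the ratio is (7/12)/(7/4) = 1/3.

1/3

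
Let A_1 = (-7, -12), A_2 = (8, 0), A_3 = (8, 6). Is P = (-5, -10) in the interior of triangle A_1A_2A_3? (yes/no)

Barycentric coordinates of P: (13/15, 1/15, 1/15).
The three coordinates are positive, positive, positive; a point is interior exactly when all three are positive.

yes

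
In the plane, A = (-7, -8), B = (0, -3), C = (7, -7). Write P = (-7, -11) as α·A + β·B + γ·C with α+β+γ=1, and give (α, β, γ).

Signed area of the reference triangle: [ABC] = ½·((-7)·(-3−(-7)) + 0·(-7−(-8)) + 7·(-8−(-3))) = ½·(-28 + 0 − 35) = -63/2.
[PBC] = ½·((-7)·(-3−(-7)) + 0·(-7−(-11)) + 7·(-11−(-3))) = ½·(-28 + 0 − 56) = -42, so the A-coordinate is (-42)/(-63/2) = 4/3.
[APC] = ½·((-7)·(-11−(-7)) + (-7)·(-7−(-8)) + 7·(-8−(-11))) = ½·(28 − 7 + 21) = 21, so the B-coordinate is -2/3.
[ABP] = ½·((-7)·(-3−(-11)) + 0·(-11−(-8)) + (-7)·(-8−(-3))) = ½·(-56 + 0 + 35) = -21/2, so the C-coordinate is 1/3.
Check: 4/3 − 2/3 + 1/3 = 1.

(4/3, -2/3, 1/3)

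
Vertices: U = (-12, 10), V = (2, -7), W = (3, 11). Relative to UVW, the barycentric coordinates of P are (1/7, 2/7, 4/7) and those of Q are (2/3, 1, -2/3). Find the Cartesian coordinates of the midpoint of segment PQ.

Barycentric coordinates of the midpoint are the average: (17/42, 9/14, -1/21).
Converting: (17/42)·U + (9/14)·V + (-1/21)·W = (-26/7, -41/42).

(-26/7, -41/42)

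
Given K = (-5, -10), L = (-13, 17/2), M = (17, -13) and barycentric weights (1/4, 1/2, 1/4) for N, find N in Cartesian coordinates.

N = (1/4)·K + (1/2)·L + (1/4)·M.
x-coordinate: (1/4)·(-5) + (1/2)·(-13) + (1/4)·17 = -7/2.
y-coordinate: (1/4)·(-10) + (1/2)·(17/2) + (1/4)·(-13) = -3/2.

(-7/2, -3/2)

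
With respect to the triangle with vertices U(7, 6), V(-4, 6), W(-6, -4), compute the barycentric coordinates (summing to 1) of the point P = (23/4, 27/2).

Signed area of the reference triangle: [UVW] = ½·(7·(6−(-4)) + (-4)·(-4−6) + (-6)·(6−6)) = ½·(70 + 40 + 0) = 55.
[PVW] = ½·((23/4)·(6−(-4)) + (-4)·(-4−(27/2)) + (-6)·(27/2−6)) = ½·(115/2 + 70 − 45) = 165/4, so the U-coordinate is (165/4)/55 = 3/4.
[UPW] = ½·(7·(27/2−(-4)) + (23/4)·(-4−6) + (-6)·(6−(27/2))) = ½·(245/2 − 115/2 + 45) = 55, so the V-coordinate is 1.
[UVP] = ½·(7·(6−(27/2)) + (-4)·(27/2−6) + (23/4)·(6−6)) = ½·(-105/2 − 30 + 0) = -165/4, so the W-coordinate is -3/4.

(3/4, 1, -3/4)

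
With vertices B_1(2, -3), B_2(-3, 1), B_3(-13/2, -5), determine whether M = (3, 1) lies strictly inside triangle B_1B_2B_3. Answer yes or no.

no

Barycentric coordinates of M: (9/11, 8/11, -6/11).
The three coordinates are positive, positive, negative; a point is interior exactly when all three are positive.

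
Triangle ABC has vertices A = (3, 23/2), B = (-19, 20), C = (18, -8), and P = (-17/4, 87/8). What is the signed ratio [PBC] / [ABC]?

[ABC] = ½·(3·(20−(-8)) + (-19)·(-8−(23/2)) + 18·(23/2−20)) = ½·(84 + 741/2 − 153) = 603/4.
[PBC] = ½·((-17/4)·(20−(-8)) + (-19)·(-8−(87/8)) + 18·(87/8−20)) = ½·(-119 + 2869/8 − 657/4) = 603/16, so the ratio is (603/16)/(603/4) = 1/4.

1/4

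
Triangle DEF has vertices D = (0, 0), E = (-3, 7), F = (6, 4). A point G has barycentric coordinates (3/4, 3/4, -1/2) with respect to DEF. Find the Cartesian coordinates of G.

G = (3/4)·D + (3/4)·E + (-1/2)·F.
x-coordinate: (3/4)·0 + (3/4)·(-3) + (-1/2)·6 = -21/4.
y-coordinate: (3/4)·0 + (3/4)·7 + (-1/2)·4 = 13/4.

(-21/4, 13/4)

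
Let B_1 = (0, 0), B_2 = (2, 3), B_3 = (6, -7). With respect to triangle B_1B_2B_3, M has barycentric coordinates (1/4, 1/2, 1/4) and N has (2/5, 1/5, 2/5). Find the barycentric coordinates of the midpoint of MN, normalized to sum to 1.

Since both coordinate triples sum to 1, the midpoint's barycentrics are the componentwise average.
(1/4+2/5)/2 = 13/40; similarly 7/20 and 13/40.

(13/40, 7/20, 13/40)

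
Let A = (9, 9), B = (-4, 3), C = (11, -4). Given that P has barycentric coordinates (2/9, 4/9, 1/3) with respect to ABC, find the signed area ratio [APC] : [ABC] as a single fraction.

4/9

The signed ratio [APC]/[ABC] equals the barycentric coordinate of P at vertex B, which is 4/9.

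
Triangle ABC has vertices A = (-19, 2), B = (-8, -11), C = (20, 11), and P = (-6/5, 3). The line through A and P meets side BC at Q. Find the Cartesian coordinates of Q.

(32/3, 11/3)

Barycentric coordinates of P with respect to ABC: (2/5, 1/5, 2/5).
On side BC the A-coordinate is zero; dropping P's A-weight 2/5 and renormalizing the remaining 1/5 : 2/5 gives weights 1/3, 2/3 on B, C.
Q = (1/3)·(-8, -11) + (2/3)·(20, 11) = (32/3, 11/3).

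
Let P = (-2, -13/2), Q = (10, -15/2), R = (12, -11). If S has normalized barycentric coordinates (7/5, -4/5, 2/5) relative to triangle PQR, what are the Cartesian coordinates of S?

(-6, -15/2)

S = (7/5)·P + (-4/5)·Q + (2/5)·R.
x-coordinate: (7/5)·(-2) + (-4/5)·10 + (2/5)·12 = -6.
y-coordinate: (7/5)·(-13/2) + (-4/5)·(-15/2) + (2/5)·(-11) = -15/2.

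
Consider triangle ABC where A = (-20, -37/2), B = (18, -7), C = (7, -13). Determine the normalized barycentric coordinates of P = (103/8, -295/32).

Signed area of the reference triangle: [ABC] = ½·((-20)·(-7−(-13)) + 18·(-13−(-37/2)) + 7·(-37/2−(-7))) = ½·(-120 + 99 − 161/2) = -203/4.
[PBC] = ½·((103/8)·(-7−(-13)) + 18·(-13−(-295/32)) + 7·(-295/32−(-7))) = ½·(309/4 − 1089/16 − 497/32) = -203/64, so the A-coordinate is (-203/64)/(-203/4) = 1/16.
[APC] = ½·((-20)·(-295/32−(-13)) + (103/8)·(-13−(-37/2)) + 7·(-37/2−(-295/32))) = ½·(-605/8 + 1133/16 − 2079/32) = -2233/64, so the B-coordinate is 11/16.
[ABP] = ½·((-20)·(-7−(-295/32)) + 18·(-295/32−(-37/2)) + (103/8)·(-37/2−(-7))) = ½·(-355/8 + 2673/16 − 2369/16) = -203/16, so the C-coordinate is 1/4.

(1/16, 11/16, 1/4)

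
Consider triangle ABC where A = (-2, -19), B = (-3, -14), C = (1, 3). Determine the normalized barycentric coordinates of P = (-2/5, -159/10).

(7/5, -7/10, 3/10)

Signed area of the reference triangle: [ABC] = ½·((-2)·(-14−3) + (-3)·(3−(-19)) + 1·(-19−(-14))) = ½·(34 − 66 − 5) = -37/2.
[PBC] = ½·((-2/5)·(-14−3) + (-3)·(3−(-159/10)) + 1·(-159/10−(-14))) = ½·(34/5 − 567/10 − 19/10) = -259/10, so the A-coordinate is (-259/10)/(-37/2) = 7/5.
[APC] = ½·((-2)·(-159/10−3) + (-2/5)·(3−(-19)) + 1·(-19−(-159/10))) = ½·(189/5 − 44/5 − 31/10) = 259/20, so the B-coordinate is -7/10.
[ABP] = ½·((-2)·(-14−(-159/10)) + (-3)·(-159/10−(-19)) + (-2/5)·(-19−(-14))) = ½·(-19/5 − 93/10 + 2) = -111/20, so the C-coordinate is 3/10.
Check: 7/5 − 7/10 + 3/10 = 1.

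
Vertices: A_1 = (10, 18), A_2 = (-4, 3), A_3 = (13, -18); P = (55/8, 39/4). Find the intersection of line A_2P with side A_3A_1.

(21/2, 12)

Barycentric coordinates of P with respect to A_1A_2A_3: (5/8, 1/4, 1/8).
On side A_3A_1 the A_2-coordinate is zero; dropping P's A_2-weight 1/4 and renormalizing the remaining 1/8 : 5/8 gives weights 1/6, 5/6 on A_3, A_1.
Q = (1/6)·(13, -18) + (5/6)·(10, 18) = (21/2, 12).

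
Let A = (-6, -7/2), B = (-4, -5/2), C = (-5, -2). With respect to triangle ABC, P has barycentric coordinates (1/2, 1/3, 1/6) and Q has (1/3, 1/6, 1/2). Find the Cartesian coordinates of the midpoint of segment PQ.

Barycentric coordinates of the midpoint are the average: (5/12, 1/4, 1/3).
Converting: (5/12)·A + (1/4)·B + (1/3)·C = (-31/6, -11/4).

(-31/6, -11/4)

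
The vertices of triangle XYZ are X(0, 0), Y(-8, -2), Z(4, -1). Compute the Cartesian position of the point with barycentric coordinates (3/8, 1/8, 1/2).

(1, -3/4)

W = (3/8)·X + (1/8)·Y + (1/2)·Z.
x-coordinate: (3/8)·0 + (1/8)·(-8) + (1/2)·4 = 1.
y-coordinate: (3/8)·0 + (1/8)·(-2) + (1/2)·(-1) = -3/4.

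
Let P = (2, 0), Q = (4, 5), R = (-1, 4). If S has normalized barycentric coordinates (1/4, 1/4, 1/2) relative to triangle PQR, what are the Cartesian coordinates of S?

S = (1/4)·P + (1/4)·Q + (1/2)·R.
x-coordinate: (1/4)·2 + (1/4)·4 + (1/2)·(-1) = 1.
y-coordinate: (1/4)·0 + (1/4)·5 + (1/2)·4 = 13/4.

(1, 13/4)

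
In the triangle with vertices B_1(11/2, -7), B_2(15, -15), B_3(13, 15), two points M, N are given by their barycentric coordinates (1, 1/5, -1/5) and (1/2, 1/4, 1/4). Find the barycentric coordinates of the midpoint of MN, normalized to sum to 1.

(3/4, 9/40, 1/40)

Since both coordinate triples sum to 1, the midpoint's barycentrics are the componentwise average.
(1+1/2)/2 = 3/4; similarly 9/40 and 1/40.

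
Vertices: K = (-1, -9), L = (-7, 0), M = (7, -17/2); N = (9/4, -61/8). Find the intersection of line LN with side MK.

Barycentric coordinates of N with respect to KLM: (3/8, 1/8, 1/2).
On side MK the L-coordinate is zero; dropping N's L-weight 1/8 and renormalizing the remaining 1/2 : 3/8 gives weights 4/7, 3/7 on M, K.
J = (4/7)·(7, -17/2) + (3/7)·(-1, -9) = (25/7, -61/7).

(25/7, -61/7)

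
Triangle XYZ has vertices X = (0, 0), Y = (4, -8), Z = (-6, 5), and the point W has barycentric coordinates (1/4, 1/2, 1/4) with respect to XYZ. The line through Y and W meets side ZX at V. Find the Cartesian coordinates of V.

Line YW meets ZX where the Y-coordinate vanishes; zeroing W's Y-weight and renormalizing leaves Z, X-weights 1/4 : 1/4 → (1/2, 1/2).
So V = (1/2)·Z + (1/2)·X = (-3, 5/2).

(-3, 5/2)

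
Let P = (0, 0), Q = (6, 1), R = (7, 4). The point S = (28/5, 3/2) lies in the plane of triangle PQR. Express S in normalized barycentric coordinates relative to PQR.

(1/10, 7/10, 1/5)

Signed area of the reference triangle: [PQR] = ½·(0·(1−4) + 6·(4−0) + 7·(0−1)) = ½·(0 + 24 − 7) = 17/2.
[SQR] = ½·((28/5)·(1−4) + 6·(4−(3/2)) + 7·(3/2−1)) = ½·(-84/5 + 15 + 7/2) = 17/20, so the P-coordinate is (17/20)/(17/2) = 1/10.
[PSR] = ½·(0·(3/2−4) + (28/5)·(4−0) + 7·(0−(3/2))) = ½·(0 + 112/5 − 21/2) = 119/20, so the Q-coordinate is 7/10.
[PQS] = ½·(0·(1−(3/2)) + 6·(3/2−0) + (28/5)·(0−1)) = ½·(0 + 9 − 28/5) = 17/10, so the R-coordinate is 1/5.
Check: 1/10 + 7/10 + 1/5 = 1.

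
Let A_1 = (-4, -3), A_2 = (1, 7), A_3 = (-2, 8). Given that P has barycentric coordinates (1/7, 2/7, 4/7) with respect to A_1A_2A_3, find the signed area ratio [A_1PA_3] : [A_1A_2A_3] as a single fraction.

2/7

The signed ratio [A_1PA_3]/[A_1A_2A_3] equals the barycentric coordinate of P at vertex A_2, which is 2/7.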